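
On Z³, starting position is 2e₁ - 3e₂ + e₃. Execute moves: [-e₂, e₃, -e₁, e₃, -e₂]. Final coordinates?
(1, -5, 3)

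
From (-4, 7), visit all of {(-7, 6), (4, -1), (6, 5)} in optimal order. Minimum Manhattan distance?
26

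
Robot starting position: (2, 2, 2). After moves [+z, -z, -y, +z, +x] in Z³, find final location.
(3, 1, 3)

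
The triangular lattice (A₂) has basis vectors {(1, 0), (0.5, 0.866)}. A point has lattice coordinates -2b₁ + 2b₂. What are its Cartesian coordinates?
(-1, 1.732)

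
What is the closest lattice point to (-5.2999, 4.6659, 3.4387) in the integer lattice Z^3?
(-5, 5, 3)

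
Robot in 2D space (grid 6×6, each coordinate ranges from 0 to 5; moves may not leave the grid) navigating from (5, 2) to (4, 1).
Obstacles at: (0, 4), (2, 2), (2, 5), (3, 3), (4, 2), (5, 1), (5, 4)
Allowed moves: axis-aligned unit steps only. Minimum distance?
12
(one shortest path: (5, 2) → (5, 3) → (4, 3) → (4, 4) → (3, 4) → (2, 4) → (1, 4) → (1, 3) → (1, 2) → (1, 1) → (2, 1) → (3, 1) → (4, 1))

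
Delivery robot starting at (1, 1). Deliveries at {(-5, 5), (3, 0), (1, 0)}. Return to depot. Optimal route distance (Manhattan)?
26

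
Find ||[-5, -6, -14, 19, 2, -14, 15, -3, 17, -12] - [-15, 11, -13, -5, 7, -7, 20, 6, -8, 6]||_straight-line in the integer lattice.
45.7712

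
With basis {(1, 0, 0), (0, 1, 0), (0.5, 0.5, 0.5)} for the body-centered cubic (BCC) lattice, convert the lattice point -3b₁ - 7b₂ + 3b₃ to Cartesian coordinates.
(-1.5, -5.5, 1.5)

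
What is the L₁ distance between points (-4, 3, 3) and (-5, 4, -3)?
8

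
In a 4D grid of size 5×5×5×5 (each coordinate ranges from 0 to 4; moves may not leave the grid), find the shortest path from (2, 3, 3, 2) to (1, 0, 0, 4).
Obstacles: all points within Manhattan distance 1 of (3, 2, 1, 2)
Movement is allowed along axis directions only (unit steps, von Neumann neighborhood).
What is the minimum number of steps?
9
(one shortest path: (2, 3, 3, 2) → (1, 3, 3, 2) → (1, 2, 3, 2) → (1, 1, 3, 2) → (1, 0, 3, 2) → (1, 0, 2, 2) → (1, 0, 1, 2) → (1, 0, 0, 2) → (1, 0, 0, 3) → (1, 0, 0, 4))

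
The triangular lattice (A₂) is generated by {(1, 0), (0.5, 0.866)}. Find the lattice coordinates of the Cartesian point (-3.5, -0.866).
-3b₁ - b₂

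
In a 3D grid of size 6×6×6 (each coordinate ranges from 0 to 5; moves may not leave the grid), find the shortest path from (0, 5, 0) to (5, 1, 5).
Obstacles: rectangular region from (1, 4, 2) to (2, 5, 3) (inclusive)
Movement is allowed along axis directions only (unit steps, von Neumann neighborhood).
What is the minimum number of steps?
14
(one shortest path: (0, 5, 0) → (1, 5, 0) → (2, 5, 0) → (3, 5, 0) → (4, 5, 0) → (5, 5, 0) → (5, 4, 0) → (5, 3, 0) → (5, 2, 0) → (5, 1, 0) → (5, 1, 1) → (5, 1, 2) → (5, 1, 3) → (5, 1, 4) → (5, 1, 5))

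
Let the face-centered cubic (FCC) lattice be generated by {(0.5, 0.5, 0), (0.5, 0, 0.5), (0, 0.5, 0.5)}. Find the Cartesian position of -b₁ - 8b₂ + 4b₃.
(-4.5, 1.5, -2)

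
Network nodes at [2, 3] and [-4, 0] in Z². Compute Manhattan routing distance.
9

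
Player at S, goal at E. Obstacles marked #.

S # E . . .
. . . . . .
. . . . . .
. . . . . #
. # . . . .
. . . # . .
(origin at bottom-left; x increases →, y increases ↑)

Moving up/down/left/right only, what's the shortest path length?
4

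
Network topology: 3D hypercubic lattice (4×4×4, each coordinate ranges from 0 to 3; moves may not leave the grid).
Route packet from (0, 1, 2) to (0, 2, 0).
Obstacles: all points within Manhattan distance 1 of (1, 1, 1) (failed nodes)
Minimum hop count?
3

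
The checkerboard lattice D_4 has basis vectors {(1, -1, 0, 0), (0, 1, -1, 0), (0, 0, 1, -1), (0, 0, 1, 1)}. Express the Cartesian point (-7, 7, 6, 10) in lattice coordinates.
-7b₁ - 2b₃ + 8b₄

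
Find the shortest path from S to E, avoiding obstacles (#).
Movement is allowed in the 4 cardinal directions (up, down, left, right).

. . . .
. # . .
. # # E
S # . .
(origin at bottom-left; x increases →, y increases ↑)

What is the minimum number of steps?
8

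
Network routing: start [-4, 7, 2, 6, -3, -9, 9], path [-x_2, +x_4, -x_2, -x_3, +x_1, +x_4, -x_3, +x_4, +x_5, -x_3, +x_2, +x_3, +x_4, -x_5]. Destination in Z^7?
(-3, 6, 0, 10, -3, -9, 9)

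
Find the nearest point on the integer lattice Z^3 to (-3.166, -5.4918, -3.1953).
(-3, -5, -3)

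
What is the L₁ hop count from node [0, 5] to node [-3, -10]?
18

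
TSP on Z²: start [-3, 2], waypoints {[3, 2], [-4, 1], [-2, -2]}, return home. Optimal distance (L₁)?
22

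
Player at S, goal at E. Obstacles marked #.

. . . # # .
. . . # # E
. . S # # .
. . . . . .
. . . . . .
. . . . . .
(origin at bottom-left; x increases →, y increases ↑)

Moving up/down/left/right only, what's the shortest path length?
6
(one shortest path: (2, 3) → (2, 2) → (3, 2) → (4, 2) → (5, 2) → (5, 3) → (5, 4))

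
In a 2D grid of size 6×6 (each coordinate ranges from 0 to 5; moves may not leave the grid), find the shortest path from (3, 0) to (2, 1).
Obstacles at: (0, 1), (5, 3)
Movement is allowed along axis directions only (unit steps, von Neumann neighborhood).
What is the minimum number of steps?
2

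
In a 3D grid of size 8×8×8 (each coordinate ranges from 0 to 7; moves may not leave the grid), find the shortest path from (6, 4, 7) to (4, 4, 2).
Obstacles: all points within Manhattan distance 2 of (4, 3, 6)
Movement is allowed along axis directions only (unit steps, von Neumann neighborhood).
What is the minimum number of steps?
7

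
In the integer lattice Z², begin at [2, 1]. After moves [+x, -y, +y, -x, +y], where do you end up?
(2, 2)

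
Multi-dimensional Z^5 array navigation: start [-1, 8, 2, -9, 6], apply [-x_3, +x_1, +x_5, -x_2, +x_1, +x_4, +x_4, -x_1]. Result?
(0, 7, 1, -7, 7)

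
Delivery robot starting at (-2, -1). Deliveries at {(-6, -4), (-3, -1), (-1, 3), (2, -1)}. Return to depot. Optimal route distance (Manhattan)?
30
(one optimal route: (-2, -1) → (-6, -4) → (-3, -1) → (-1, 3) → (2, -1) → (-2, -1))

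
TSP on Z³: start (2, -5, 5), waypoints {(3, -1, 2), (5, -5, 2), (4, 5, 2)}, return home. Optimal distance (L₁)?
32
(one optimal route: (2, -5, 5) → (3, -1, 2) → (4, 5, 2) → (5, -5, 2) → (2, -5, 5))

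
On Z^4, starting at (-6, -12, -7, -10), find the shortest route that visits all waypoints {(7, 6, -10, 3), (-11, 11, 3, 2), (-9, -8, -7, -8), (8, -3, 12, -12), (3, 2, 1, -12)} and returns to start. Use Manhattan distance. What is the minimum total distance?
186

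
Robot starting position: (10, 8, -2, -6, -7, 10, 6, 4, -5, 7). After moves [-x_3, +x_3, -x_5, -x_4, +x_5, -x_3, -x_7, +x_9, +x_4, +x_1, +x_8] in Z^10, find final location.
(11, 8, -3, -6, -7, 10, 5, 5, -4, 7)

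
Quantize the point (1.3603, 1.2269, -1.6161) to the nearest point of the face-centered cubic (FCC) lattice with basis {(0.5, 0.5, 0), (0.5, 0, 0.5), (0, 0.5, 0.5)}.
(1.5, 1, -1.5)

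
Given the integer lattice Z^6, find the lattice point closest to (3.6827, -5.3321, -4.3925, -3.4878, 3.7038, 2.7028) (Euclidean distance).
(4, -5, -4, -3, 4, 3)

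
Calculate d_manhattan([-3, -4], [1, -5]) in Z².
5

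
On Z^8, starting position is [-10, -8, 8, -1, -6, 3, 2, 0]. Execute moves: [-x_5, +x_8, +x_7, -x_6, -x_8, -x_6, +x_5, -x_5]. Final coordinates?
(-10, -8, 8, -1, -7, 1, 3, 0)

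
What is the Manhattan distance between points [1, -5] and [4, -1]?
7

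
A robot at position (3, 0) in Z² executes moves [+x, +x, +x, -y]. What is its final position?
(6, -1)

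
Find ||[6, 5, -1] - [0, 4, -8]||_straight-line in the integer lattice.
9.27362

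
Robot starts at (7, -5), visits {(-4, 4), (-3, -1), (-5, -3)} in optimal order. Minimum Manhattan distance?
24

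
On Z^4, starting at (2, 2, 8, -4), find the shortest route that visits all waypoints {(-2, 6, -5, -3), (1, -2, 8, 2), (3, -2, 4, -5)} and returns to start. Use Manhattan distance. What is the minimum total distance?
70
(one optimal route: (2, 2, 8, -4) → (-2, 6, -5, -3) → (3, -2, 4, -5) → (1, -2, 8, 2) → (2, 2, 8, -4))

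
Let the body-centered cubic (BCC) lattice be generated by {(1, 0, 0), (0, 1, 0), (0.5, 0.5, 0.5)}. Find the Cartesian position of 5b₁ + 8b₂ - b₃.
(4.5, 7.5, -0.5)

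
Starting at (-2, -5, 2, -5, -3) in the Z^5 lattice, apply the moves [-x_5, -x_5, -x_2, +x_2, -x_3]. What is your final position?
(-2, -5, 1, -5, -5)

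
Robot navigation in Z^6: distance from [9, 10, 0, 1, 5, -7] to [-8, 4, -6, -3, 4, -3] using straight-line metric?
19.8494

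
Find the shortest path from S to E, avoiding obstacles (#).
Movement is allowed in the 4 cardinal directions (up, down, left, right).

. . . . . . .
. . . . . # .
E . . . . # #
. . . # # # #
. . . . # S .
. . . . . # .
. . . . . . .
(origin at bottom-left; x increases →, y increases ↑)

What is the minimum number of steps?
13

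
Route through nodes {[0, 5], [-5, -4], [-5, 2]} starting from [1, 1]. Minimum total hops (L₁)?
19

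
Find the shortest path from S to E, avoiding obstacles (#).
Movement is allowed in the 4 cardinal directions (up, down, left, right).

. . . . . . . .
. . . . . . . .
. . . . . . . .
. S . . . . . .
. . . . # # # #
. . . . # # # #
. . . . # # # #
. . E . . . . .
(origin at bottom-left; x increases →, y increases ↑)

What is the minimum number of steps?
5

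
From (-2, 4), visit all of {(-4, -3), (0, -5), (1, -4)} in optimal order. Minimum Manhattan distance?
17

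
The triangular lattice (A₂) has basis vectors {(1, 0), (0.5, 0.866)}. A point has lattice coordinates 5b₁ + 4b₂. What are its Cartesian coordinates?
(7, 3.464)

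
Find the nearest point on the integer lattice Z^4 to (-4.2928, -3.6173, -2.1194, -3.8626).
(-4, -4, -2, -4)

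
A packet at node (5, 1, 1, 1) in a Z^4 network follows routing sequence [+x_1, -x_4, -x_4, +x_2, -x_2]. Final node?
(6, 1, 1, -1)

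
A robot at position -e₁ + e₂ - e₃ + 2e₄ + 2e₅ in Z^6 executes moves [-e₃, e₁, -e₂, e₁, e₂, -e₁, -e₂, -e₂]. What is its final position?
(0, -1, -2, 2, 2, 0)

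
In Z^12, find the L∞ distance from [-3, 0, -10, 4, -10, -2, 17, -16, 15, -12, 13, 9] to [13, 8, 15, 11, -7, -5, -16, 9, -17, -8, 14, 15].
33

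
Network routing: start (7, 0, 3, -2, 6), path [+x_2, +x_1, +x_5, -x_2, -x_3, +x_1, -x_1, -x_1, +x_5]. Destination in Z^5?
(7, 0, 2, -2, 8)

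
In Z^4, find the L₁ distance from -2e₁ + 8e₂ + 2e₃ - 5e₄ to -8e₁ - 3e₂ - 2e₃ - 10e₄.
26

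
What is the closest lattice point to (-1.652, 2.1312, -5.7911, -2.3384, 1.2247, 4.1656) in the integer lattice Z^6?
(-2, 2, -6, -2, 1, 4)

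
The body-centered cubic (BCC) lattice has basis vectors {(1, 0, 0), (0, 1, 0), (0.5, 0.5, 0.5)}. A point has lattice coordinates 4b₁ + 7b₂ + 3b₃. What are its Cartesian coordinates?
(5.5, 8.5, 1.5)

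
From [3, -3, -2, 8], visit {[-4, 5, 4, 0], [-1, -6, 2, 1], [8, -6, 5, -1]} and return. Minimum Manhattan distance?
84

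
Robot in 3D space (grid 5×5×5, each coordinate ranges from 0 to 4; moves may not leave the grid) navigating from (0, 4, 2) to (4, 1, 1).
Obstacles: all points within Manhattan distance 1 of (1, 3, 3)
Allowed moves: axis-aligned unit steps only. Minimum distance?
8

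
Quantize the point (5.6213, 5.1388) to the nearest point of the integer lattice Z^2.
(6, 5)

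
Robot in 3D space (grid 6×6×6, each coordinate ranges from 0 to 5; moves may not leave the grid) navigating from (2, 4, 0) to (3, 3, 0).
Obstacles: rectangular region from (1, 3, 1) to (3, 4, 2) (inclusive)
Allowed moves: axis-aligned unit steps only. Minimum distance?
2
(one shortest path: (2, 4, 0) → (3, 4, 0) → (3, 3, 0))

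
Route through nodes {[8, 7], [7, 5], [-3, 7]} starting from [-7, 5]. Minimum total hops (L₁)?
20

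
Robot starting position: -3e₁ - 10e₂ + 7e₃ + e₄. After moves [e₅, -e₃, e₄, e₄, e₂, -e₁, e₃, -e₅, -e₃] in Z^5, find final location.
(-4, -9, 6, 3, 0)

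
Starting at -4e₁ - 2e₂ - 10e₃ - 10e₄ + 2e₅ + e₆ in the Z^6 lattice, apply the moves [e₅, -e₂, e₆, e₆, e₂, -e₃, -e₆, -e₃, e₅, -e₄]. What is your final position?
(-4, -2, -12, -11, 4, 2)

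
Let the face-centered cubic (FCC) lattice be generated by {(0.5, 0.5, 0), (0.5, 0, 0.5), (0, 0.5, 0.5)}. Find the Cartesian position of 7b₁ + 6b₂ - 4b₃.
(6.5, 1.5, 1)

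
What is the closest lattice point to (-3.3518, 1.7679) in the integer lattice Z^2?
(-3, 2)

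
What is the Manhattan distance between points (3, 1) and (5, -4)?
7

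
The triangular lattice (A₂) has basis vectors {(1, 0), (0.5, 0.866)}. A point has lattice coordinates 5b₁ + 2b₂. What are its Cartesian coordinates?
(6, 1.732)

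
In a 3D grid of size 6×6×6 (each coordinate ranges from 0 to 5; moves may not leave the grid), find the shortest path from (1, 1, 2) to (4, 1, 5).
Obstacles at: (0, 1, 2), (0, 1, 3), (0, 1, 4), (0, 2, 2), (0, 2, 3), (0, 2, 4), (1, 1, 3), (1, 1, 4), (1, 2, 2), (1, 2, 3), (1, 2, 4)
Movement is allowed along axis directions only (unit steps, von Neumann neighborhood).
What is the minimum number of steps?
6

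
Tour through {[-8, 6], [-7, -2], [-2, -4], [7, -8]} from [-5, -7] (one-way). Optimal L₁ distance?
42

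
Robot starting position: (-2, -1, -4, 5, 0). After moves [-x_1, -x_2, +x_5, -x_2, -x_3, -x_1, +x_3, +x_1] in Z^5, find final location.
(-3, -3, -4, 5, 1)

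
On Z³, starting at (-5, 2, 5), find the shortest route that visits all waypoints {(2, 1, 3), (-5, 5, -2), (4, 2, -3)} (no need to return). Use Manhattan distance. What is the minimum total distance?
32
(one optimal route: (-5, 2, 5) → (2, 1, 3) → (4, 2, -3) → (-5, 5, -2))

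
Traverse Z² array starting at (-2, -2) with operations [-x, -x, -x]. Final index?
(-5, -2)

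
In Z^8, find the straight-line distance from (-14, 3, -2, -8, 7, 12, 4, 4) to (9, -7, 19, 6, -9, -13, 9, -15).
50.3289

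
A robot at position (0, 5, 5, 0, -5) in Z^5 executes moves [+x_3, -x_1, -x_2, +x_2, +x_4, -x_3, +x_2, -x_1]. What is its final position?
(-2, 6, 5, 1, -5)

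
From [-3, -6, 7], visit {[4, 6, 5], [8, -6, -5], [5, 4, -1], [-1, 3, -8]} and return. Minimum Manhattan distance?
88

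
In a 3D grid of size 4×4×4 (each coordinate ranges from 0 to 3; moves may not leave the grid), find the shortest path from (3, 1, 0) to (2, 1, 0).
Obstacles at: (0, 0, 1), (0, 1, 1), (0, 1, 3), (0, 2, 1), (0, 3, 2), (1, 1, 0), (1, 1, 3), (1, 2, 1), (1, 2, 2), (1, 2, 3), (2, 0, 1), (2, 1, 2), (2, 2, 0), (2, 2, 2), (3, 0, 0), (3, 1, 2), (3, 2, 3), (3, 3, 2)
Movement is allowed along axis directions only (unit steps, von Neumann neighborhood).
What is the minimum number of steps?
1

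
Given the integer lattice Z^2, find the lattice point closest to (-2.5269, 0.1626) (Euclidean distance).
(-3, 0)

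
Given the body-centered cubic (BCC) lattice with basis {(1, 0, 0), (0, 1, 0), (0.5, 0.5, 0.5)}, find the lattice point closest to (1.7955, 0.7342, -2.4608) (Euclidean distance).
(1.5, 0.5, -2.5)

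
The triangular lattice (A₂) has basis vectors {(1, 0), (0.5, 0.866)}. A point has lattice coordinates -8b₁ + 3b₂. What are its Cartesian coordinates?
(-6.5, 2.598)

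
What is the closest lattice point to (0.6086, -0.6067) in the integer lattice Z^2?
(1, -1)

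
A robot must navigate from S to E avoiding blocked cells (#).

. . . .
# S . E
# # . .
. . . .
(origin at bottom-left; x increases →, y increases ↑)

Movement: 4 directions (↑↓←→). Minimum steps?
2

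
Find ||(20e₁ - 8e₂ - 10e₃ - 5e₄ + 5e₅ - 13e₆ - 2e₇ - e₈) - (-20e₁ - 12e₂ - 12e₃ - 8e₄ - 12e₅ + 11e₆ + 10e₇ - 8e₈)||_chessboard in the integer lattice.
40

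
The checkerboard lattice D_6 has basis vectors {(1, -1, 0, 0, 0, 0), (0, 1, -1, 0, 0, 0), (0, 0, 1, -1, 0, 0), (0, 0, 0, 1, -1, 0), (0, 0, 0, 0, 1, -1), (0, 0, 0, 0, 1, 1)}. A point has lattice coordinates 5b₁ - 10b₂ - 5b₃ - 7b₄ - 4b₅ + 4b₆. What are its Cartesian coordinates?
(5, -15, 5, -2, 7, 8)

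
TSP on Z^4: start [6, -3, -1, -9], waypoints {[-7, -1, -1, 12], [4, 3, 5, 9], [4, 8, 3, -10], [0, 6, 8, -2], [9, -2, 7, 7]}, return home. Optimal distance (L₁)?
138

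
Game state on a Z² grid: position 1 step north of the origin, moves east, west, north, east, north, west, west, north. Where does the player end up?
(-1, 4)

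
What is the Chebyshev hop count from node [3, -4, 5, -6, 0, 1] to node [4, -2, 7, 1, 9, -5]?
9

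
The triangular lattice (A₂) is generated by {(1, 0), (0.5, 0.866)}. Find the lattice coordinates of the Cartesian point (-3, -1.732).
-2b₁ - 2b₂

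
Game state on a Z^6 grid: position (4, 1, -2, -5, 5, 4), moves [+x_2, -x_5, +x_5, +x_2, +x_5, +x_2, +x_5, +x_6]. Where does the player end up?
(4, 4, -2, -5, 7, 5)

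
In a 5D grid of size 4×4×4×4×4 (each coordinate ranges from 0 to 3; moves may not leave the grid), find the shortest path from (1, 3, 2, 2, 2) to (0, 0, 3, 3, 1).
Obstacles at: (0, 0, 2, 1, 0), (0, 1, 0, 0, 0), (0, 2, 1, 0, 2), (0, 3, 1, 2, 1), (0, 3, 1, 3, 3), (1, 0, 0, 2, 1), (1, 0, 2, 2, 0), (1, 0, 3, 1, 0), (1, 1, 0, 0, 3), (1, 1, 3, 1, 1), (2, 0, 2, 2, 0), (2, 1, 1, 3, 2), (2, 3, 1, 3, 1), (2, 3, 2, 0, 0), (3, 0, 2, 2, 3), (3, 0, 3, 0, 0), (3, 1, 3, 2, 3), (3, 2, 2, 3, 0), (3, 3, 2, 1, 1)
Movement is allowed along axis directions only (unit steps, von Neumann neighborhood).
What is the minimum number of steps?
7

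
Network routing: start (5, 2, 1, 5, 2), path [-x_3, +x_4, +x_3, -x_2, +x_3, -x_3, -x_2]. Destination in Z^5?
(5, 0, 1, 6, 2)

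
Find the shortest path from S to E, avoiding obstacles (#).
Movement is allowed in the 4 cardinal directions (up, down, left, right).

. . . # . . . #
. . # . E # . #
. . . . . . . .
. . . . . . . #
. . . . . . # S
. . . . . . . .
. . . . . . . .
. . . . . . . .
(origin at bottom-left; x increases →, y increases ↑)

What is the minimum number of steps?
8
(one shortest path: (7, 3) → (7, 2) → (6, 2) → (5, 2) → (4, 2) → (4, 3) → (4, 4) → (4, 5) → (4, 6))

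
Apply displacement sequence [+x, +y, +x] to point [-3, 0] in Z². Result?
(-1, 1)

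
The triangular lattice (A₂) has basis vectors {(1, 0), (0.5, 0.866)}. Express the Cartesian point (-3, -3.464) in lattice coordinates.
-b₁ - 4b₂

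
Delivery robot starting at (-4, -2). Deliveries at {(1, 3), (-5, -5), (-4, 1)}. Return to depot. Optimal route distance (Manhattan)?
28
(one optimal route: (-4, -2) → (1, 3) → (-4, 1) → (-5, -5) → (-4, -2))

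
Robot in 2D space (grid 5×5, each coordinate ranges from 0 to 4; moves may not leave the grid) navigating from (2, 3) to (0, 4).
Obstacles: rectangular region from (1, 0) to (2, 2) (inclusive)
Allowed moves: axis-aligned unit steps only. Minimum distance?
3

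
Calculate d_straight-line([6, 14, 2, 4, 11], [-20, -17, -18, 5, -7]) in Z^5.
48.6004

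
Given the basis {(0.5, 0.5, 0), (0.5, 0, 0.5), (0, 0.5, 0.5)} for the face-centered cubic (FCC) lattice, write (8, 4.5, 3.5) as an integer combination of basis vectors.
9b₁ + 7b₂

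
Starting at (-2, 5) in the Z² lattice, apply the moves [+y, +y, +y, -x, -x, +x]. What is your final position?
(-3, 8)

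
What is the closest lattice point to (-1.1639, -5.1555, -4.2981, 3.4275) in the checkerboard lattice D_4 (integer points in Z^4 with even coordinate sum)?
(-1, -5, -4, 4)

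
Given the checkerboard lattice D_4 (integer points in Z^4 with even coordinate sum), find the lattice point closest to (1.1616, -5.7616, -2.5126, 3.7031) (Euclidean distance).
(1, -6, -3, 4)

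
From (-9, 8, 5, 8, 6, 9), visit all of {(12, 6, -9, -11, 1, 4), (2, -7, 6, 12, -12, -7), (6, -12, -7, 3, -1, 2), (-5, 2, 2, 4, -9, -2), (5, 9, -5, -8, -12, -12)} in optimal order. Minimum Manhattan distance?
220
(one optimal route: (-9, 8, 5, 8, 6, 9) → (-5, 2, 2, 4, -9, -2) → (2, -7, 6, 12, -12, -7) → (6, -12, -7, 3, -1, 2) → (12, 6, -9, -11, 1, 4) → (5, 9, -5, -8, -12, -12))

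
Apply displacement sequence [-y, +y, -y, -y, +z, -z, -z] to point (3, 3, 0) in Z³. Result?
(3, 1, -1)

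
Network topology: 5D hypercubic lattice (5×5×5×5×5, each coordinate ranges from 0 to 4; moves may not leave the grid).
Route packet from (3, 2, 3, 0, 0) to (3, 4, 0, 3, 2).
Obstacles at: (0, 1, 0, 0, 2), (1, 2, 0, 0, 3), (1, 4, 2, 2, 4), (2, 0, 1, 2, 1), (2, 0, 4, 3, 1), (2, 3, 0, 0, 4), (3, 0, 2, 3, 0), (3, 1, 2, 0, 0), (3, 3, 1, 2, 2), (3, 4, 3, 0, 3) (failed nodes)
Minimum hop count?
10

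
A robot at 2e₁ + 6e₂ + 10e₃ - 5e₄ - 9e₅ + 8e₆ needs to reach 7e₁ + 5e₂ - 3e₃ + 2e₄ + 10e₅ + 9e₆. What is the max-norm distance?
19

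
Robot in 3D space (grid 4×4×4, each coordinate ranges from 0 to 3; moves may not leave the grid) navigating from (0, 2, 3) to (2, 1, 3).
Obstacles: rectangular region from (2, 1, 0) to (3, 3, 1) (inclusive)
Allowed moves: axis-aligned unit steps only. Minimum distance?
3
(one shortest path: (0, 2, 3) → (1, 2, 3) → (2, 2, 3) → (2, 1, 3))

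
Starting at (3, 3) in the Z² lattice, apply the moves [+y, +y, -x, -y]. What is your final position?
(2, 4)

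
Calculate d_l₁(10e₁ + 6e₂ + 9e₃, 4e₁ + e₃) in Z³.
20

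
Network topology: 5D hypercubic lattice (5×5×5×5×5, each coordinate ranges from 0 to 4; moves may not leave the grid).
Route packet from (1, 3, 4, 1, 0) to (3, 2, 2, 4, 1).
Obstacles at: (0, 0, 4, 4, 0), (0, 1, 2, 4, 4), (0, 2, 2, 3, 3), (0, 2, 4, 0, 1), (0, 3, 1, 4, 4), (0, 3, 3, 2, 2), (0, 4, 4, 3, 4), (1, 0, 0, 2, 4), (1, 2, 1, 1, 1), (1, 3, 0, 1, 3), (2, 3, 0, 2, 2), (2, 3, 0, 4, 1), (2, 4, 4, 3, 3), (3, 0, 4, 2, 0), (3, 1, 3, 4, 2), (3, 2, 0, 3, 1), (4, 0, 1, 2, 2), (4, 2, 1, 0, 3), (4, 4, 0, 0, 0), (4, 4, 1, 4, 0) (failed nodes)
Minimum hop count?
9
(one shortest path: (1, 3, 4, 1, 0) → (2, 3, 4, 1, 0) → (3, 3, 4, 1, 0) → (3, 2, 4, 1, 0) → (3, 2, 3, 1, 0) → (3, 2, 2, 1, 0) → (3, 2, 2, 2, 0) → (3, 2, 2, 3, 0) → (3, 2, 2, 4, 0) → (3, 2, 2, 4, 1))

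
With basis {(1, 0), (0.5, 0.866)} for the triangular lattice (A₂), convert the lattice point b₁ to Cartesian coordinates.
(1, 0)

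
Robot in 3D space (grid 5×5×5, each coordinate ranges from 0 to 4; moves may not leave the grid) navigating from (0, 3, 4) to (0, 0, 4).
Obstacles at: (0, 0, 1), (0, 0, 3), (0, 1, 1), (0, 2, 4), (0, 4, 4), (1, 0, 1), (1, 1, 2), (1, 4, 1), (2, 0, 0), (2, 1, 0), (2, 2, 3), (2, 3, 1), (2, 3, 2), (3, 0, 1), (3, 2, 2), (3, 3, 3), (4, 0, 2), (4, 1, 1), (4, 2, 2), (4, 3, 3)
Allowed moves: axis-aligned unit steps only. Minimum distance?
5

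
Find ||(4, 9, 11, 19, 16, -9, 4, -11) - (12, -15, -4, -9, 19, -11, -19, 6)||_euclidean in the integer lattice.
49.7996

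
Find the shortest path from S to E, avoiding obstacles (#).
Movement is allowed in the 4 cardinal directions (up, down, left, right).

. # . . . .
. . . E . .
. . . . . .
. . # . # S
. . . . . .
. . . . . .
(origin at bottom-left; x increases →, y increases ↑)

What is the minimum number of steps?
4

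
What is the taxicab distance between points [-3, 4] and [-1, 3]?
3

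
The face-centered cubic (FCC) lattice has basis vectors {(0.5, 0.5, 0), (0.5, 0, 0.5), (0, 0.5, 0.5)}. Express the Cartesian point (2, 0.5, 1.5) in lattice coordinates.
b₁ + 3b₂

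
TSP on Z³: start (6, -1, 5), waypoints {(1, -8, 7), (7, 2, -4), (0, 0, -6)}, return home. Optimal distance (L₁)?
60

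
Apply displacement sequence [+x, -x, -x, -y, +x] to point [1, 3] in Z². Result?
(1, 2)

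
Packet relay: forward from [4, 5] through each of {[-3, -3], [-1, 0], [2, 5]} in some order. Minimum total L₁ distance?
15
(one optimal route: (4, 5) → (2, 5) → (-1, 0) → (-3, -3))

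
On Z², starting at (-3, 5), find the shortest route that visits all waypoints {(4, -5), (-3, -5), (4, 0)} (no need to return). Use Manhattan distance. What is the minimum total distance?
22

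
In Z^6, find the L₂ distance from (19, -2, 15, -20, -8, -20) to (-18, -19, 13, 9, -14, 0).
54.2125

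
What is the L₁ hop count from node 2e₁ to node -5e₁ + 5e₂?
12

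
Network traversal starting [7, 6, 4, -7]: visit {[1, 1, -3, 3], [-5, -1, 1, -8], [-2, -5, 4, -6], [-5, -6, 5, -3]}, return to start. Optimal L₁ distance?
94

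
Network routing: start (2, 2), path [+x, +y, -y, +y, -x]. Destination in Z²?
(2, 3)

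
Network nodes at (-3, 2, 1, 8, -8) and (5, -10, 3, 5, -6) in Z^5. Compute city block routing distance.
27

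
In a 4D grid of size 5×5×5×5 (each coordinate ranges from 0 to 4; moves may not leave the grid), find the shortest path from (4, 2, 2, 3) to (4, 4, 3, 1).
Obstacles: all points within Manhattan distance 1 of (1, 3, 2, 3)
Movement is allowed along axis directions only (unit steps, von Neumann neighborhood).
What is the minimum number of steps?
5
(one shortest path: (4, 2, 2, 3) → (4, 3, 2, 3) → (4, 4, 2, 3) → (4, 4, 3, 3) → (4, 4, 3, 2) → (4, 4, 3, 1))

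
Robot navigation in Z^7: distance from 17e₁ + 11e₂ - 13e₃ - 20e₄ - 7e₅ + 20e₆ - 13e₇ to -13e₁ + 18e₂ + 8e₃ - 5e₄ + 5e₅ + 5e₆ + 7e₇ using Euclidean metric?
48.8262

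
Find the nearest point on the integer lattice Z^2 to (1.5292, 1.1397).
(2, 1)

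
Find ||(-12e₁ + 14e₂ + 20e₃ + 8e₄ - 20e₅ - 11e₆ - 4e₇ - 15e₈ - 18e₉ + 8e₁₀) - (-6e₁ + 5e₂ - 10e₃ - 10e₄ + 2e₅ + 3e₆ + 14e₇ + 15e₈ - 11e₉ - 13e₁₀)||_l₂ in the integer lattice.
61.1146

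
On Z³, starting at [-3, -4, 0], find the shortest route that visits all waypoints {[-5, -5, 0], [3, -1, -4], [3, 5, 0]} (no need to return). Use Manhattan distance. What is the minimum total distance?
29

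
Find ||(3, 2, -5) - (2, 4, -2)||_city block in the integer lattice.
6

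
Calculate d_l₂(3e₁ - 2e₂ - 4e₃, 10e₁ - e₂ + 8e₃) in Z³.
13.9284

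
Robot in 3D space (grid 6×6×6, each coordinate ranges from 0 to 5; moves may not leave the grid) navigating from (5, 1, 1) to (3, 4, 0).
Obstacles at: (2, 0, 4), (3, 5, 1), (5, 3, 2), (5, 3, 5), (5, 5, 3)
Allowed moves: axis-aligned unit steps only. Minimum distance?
6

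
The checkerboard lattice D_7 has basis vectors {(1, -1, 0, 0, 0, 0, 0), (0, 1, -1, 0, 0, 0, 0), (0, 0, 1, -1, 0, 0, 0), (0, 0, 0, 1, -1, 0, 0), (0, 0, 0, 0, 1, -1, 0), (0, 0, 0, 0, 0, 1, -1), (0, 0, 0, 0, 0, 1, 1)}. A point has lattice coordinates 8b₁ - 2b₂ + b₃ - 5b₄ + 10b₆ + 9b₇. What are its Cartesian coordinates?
(8, -10, 3, -6, 5, 19, -1)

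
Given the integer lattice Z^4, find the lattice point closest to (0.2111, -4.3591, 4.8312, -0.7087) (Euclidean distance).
(0, -4, 5, -1)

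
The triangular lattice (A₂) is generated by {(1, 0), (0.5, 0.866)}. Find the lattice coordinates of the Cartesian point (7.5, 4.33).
5b₁ + 5b₂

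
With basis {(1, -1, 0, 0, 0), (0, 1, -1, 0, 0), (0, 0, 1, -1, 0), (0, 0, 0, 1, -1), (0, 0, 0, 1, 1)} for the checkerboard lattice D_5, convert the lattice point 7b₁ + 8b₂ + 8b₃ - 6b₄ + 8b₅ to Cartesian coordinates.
(7, 1, 0, -6, 14)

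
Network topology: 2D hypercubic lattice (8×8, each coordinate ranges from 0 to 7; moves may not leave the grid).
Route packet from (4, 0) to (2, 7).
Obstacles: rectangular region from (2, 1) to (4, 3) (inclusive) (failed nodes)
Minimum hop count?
11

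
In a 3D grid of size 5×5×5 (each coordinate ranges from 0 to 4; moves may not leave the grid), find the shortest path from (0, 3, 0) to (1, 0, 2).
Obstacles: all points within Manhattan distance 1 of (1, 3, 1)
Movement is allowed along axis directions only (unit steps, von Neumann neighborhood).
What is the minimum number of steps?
6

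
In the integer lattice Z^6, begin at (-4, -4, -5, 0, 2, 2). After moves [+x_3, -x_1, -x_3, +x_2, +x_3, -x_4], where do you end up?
(-5, -3, -4, -1, 2, 2)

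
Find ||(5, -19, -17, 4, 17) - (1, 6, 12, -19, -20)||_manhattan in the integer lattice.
118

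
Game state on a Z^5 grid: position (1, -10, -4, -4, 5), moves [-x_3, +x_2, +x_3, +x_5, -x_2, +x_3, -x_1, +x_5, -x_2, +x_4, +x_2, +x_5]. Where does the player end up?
(0, -10, -3, -3, 8)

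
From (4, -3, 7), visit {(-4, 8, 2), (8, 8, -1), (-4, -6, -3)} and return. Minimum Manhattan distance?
78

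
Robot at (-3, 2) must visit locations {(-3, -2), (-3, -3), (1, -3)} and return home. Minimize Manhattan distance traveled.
18
(one optimal route: (-3, 2) → (-3, -2) → (-3, -3) → (1, -3) → (-3, 2))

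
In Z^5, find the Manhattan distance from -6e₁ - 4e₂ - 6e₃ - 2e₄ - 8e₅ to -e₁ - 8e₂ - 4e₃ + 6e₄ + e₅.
28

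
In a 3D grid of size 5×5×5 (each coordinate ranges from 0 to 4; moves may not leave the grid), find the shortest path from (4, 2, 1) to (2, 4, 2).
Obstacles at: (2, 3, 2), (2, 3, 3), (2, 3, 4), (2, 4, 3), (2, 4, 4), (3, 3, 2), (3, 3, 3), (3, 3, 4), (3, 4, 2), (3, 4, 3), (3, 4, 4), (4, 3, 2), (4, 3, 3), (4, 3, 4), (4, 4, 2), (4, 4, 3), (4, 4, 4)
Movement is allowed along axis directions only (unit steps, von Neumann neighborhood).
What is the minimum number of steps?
5
(one shortest path: (4, 2, 1) → (3, 2, 1) → (2, 2, 1) → (2, 3, 1) → (2, 4, 1) → (2, 4, 2))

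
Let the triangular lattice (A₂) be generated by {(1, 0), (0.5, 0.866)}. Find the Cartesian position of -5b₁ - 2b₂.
(-6, -1.732)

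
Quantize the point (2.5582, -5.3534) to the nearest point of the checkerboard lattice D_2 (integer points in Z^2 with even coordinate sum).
(3, -5)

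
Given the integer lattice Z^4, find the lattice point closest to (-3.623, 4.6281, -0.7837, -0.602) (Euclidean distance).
(-4, 5, -1, -1)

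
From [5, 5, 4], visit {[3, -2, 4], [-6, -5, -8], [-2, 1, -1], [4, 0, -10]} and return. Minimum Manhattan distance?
76
(one optimal route: (5, 5, 4) → (3, -2, 4) → (-2, 1, -1) → (-6, -5, -8) → (4, 0, -10) → (5, 5, 4))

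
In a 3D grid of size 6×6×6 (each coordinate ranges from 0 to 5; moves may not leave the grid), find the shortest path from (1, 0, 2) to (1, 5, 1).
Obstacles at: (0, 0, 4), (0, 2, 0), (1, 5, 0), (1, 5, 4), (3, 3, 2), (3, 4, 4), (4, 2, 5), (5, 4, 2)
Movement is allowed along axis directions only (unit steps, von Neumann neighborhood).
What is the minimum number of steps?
6
(one shortest path: (1, 0, 2) → (1, 1, 2) → (1, 2, 2) → (1, 3, 2) → (1, 4, 2) → (1, 5, 2) → (1, 5, 1))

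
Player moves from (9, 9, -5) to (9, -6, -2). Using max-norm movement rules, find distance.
15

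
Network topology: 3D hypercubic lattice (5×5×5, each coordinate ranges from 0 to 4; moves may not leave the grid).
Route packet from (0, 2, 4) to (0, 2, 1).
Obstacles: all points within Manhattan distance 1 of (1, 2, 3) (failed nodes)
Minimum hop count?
5
(one shortest path: (0, 2, 4) → (0, 1, 4) → (0, 1, 3) → (0, 1, 2) → (0, 2, 2) → (0, 2, 1))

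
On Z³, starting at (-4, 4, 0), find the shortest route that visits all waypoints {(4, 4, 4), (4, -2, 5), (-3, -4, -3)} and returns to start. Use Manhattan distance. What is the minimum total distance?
48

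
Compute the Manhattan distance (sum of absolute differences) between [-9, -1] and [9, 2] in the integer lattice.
21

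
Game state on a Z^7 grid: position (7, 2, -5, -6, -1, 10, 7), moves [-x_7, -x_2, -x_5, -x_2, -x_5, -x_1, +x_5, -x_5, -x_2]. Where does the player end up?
(6, -1, -5, -6, -3, 10, 6)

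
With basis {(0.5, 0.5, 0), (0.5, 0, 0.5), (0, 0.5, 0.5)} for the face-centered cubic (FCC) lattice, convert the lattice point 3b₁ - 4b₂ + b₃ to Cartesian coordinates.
(-0.5, 2, -1.5)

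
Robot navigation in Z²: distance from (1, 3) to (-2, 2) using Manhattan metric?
4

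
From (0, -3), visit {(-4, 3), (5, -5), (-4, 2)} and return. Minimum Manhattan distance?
34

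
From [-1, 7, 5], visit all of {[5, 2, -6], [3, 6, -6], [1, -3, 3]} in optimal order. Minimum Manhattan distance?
38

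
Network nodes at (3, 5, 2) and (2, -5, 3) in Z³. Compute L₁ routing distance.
12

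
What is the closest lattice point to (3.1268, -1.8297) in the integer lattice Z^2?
(3, -2)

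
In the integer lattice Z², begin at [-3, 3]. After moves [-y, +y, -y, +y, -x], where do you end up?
(-4, 3)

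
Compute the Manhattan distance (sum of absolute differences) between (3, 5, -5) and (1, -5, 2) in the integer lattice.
19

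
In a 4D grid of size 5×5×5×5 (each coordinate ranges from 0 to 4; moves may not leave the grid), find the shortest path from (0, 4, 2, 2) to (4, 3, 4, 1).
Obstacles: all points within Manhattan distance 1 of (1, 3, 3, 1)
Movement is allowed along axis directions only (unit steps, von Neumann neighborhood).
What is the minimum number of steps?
8
(one shortest path: (0, 4, 2, 2) → (1, 4, 2, 2) → (2, 4, 2, 2) → (3, 4, 2, 2) → (4, 4, 2, 2) → (4, 3, 2, 2) → (4, 3, 3, 2) → (4, 3, 4, 2) → (4, 3, 4, 1))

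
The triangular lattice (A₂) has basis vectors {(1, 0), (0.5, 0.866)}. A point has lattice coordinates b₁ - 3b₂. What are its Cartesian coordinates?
(-0.5, -2.598)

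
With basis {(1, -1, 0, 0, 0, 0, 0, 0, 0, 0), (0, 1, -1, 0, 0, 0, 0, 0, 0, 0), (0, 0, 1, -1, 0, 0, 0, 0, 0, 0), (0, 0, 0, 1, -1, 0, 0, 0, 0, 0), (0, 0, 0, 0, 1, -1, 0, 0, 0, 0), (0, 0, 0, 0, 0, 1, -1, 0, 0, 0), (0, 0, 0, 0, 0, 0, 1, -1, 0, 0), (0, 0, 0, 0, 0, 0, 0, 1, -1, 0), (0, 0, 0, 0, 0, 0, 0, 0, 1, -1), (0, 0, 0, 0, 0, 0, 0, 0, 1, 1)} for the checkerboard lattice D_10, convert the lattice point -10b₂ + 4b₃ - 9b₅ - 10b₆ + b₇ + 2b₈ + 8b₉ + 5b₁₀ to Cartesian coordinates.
(0, -10, 14, -4, -9, -1, 11, 1, 11, -3)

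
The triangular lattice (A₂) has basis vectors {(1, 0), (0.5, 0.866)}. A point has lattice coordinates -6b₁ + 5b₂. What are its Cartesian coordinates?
(-3.5, 4.33)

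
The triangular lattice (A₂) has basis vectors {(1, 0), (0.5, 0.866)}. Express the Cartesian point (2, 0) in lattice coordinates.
2b₁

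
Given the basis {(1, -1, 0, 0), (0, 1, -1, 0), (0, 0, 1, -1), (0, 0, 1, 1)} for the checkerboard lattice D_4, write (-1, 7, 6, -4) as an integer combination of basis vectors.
-b₁ + 6b₂ + 8b₃ + 4b₄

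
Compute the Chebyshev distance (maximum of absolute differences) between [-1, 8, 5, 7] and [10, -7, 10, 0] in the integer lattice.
15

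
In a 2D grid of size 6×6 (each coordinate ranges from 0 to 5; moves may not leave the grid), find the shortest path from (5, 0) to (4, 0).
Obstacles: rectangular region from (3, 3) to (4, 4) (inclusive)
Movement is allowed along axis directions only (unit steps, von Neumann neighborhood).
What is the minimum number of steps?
1
(one shortest path: (5, 0) → (4, 0))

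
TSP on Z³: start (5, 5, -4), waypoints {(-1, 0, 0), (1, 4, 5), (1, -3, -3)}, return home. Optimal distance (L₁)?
46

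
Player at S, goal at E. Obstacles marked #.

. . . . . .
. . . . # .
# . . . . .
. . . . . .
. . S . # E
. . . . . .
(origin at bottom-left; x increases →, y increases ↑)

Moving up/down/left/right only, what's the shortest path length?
5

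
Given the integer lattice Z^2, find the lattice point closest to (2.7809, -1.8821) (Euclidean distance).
(3, -2)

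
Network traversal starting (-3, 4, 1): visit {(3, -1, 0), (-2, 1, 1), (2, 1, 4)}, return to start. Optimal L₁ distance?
30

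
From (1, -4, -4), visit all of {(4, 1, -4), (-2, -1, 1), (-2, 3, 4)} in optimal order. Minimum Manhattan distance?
28
(one optimal route: (1, -4, -4) → (4, 1, -4) → (-2, -1, 1) → (-2, 3, 4))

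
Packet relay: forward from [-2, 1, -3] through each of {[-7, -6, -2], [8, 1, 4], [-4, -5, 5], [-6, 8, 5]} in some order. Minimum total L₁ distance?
61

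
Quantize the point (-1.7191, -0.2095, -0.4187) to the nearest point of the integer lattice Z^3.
(-2, 0, 0)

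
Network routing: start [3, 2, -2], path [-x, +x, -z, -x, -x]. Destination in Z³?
(1, 2, -3)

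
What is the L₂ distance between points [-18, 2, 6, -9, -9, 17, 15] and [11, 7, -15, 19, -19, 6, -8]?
53.301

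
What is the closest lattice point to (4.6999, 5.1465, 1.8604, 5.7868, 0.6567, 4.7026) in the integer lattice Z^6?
(5, 5, 2, 6, 1, 5)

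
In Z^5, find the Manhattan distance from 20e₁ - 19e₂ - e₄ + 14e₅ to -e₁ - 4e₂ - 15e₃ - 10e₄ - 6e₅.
80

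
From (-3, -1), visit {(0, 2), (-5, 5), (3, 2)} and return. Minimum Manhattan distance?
28
(one optimal route: (-3, -1) → (0, 2) → (3, 2) → (-5, 5) → (-3, -1))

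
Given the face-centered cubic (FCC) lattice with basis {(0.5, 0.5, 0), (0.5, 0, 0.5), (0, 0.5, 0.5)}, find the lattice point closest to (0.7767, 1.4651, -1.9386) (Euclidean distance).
(0.5, 1.5, -2)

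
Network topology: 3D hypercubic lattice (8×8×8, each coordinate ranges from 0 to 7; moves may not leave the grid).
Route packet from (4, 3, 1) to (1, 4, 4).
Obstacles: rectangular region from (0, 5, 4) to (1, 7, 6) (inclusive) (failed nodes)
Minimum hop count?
7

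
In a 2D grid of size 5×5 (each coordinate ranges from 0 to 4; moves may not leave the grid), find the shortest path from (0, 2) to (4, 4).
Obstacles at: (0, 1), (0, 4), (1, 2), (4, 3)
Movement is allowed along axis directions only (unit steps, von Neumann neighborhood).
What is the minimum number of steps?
6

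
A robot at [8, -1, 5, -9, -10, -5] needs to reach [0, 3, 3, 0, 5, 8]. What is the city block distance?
51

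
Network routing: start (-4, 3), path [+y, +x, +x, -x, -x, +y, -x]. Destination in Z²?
(-5, 5)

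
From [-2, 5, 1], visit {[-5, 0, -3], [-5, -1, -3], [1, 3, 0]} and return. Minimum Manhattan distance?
32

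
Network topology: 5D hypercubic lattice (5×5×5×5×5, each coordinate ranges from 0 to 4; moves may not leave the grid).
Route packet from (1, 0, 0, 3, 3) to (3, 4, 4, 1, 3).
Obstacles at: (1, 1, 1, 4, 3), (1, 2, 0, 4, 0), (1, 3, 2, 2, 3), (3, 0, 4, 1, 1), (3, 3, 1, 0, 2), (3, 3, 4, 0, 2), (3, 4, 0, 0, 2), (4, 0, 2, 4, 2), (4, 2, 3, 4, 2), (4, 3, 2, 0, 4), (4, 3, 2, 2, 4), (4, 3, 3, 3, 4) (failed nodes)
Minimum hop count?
12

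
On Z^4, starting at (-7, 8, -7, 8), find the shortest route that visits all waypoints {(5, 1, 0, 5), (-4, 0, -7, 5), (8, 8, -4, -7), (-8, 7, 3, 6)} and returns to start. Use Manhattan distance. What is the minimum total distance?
108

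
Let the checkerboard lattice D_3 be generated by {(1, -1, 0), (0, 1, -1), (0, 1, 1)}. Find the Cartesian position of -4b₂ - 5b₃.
(0, -9, -1)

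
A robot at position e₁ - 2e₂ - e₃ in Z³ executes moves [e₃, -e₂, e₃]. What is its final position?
(1, -3, 1)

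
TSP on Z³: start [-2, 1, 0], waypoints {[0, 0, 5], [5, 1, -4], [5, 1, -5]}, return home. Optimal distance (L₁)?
36
(one optimal route: (-2, 1, 0) → (0, 0, 5) → (5, 1, -4) → (5, 1, -5) → (-2, 1, 0))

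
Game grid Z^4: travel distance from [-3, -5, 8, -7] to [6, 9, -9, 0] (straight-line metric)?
24.7992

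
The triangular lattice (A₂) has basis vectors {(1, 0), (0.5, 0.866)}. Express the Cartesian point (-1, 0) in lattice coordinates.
-b₁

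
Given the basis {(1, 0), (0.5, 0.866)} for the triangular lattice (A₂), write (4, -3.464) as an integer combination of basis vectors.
6b₁ - 4b₂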